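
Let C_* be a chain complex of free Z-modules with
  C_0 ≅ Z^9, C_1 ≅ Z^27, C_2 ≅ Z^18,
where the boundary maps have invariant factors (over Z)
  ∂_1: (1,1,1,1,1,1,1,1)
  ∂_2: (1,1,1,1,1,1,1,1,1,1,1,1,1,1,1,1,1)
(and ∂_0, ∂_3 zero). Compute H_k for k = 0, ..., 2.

H_0: b_0 = 9 − 0 − 8 = 1; torsion from ∂_1 factors > 1: none. So H_0 = Z.
H_1: b_1 = 27 − 8 − 17 = 2; torsion from ∂_2 factors > 1: none. So H_1 = Z^2.
H_2: b_2 = 18 − 17 − 0 = 1; torsion from ∂_3 factors > 1: none. So H_2 = Z.

H_0 = Z,  H_1 = Z^2,  H_2 = Z.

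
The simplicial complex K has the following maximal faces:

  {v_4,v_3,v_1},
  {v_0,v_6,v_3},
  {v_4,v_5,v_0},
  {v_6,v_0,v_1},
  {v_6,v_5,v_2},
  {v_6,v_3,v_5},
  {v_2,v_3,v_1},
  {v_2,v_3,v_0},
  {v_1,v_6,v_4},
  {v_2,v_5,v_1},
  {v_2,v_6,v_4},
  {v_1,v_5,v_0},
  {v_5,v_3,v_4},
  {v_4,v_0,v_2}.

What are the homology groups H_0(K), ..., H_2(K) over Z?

H_0 ≅ Z,  H_1 ≅ Z^2,  H_2 ≅ Z.

K has 7 vertices, 21 edges, 14 triangles.
rank ∂_0 = 0, rank ∂_1 = 6 ⇒ b_0 = 7 − 0 − 6 = 1; all invariant factors of ∂_1 are 1 so no torsion. So H_0 = Z.
rank ∂_1 = 6, rank ∂_2 = 13 ⇒ b_1 = 21 − 6 − 13 = 2; all invariant factors of ∂_2 are 1 so no torsion. So H_1 = Z^2.
rank ∂_2 = 13, rank ∂_3 = 0 ⇒ b_2 = 14 − 13 − 0 = 1. So H_2 = Z.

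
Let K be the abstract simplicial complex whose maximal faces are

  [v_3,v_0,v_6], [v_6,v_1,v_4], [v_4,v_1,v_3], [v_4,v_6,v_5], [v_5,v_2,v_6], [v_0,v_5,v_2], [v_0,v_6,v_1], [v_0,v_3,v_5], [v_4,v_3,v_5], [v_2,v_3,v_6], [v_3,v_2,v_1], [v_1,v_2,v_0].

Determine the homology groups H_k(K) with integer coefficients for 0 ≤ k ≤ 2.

We work with the vertex ordering v_0 < v_1 < v_2 < v_3 < v_4 < v_5 < v_6. The simplices of K, each written with vertices in increasing order, are:

  0-simplices (7): [v_0], [v_1], [v_2], [v_3], [v_4], [v_5], [v_6]
  1-simplices (18): (18 of them)
  2-simplices (12): (12 of them)

giving chain groups C_0 ≅ Z^7, C_1 ≅ Z^18, C_2 ≅ Z^12.

∂_1: C_1 → C_0 sends each edge [p,q] (with p < q) to q − p. For instance
  ∂[v_0,v_3] = [v_3] − [v_0].
The 7×18 boundary matrix has rank 6 and Smith normal form diag(1,1,1,1,1,1).

∂_2: C_2 → C_1 acts by ∂[p,q,r] = [q,r] − [p,r] + [p,q]. For instance
  ∂[v_0,v_1,v_6] = [v_1,v_6] − [v_0,v_6] + [v_0,v_1],
  ∂[v_2,v_3,v_6] = [v_3,v_6] − [v_2,v_6] + [v_2,v_3].
This gives a 18×12 integer matrix of rank 12; reducing to Smith normal form yields diagonal entries (1,1,1,1,1,1,1,1,1,1,1,2).

Reading off H_k = ker ∂_k / im ∂_{k+1}:

  H_0: rank C_0 − rank ∂_1 = 7 − 6 = 1, and the invariant factors of ∂_1 are all 1, so H_0 ≅ Z.
  H_1: rank ker ∂_1 − rank ∂_2 = (18 − 6) − 12 = 0, and ∂_2 has invariant factor 2 > 1, so H_1 ≅ Z/2.
  H_2: rank ker ∂_2 − rank ∂_3 = (12 − 12) − 0 = 0, and there is no ∂_3, so H_2 ≅ 0.

H_0 ≅ Z,  H_1 ≅ Z/2,  H_2 = 0.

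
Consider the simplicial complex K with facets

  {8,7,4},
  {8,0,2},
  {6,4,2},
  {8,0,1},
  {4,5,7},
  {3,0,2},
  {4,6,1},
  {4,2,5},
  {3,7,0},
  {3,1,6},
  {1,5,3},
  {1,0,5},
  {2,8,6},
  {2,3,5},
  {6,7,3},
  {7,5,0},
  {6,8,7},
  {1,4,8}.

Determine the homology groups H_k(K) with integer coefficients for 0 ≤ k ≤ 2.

H_0 ≅ Z,  H_1 ≅ Z × Z/2,  H_2 = 0.

Fix the vertex order 0 < 1 < 2 < 3 < 4 < 5 < 6 < 7 < 8 and write every simplex with vertices in increasing order. Then dim K = 2 and the simplices of K are:

  0-simplices (9): [0], [1], [2], [3], [4], [5], [6], [7], [8]
  1-simplices (27): (27 of them)
  2-simplices (18): [0,1,5], [0,1,8], [0,2,3], [0,2,8], [0,3,7], [0,5,7], [1,3,5], [1,3,6], [1,4,6], [1,4,8], [2,3,5], [2,4,5], [2,4,6], [2,6,8], [3,6,7], [4,5,7], [4,7,8], [6,7,8]

giving chain groups C_0 ≅ Z^9, C_1 ≅ Z^27, C_2 ≅ Z^18.

The boundary map ∂_1: C_1 → C_0 is given by ∂[p,q] = [q] − [p].
The resulting 9×27 matrix has rank 8, and its Smith normal form has invariant factors (1,1,1,1,1,1,1,1).

The boundary map ∂_2: C_2 → C_1 acts by ∂[p,q,r] = [q,r] − [p,r] + [p,q]. For instance
  ∂[1,3,5] = [3,5] − [1,5] + [1,3],
  ∂[0,3,7] = [3,7] − [0,7] + [0,3].
The 27×18 boundary matrix has rank 18 and Smith normal form diag(1,1,1,1,1,1,1,1,1,1,1,1,1,1,1,1,1,2).

From H_k ≅ ker(∂_k) / im(∂_{k+1}) we obtain:

  H_0: rank C_0 − rank ∂_1 = 9 − 8 = 1, and the invariant factors of ∂_1 are all 1, so H_0 ≅ Z.
  H_1: rank ker ∂_1 − rank ∂_2 = (27 − 8) − 18 = 1, and ∂_2 has invariant factor 2 > 1, so H_1 ≅ Z × Z/2.
  H_2: rank ker ∂_2 − rank ∂_3 = (18 − 18) − 0 = 0, and there is no ∂_3, so H_2 ≅ 0.

As a check, the Euler characteristic is 9 − 27 + 18 = 0, which agrees with 1 − 1 + 0 = 0.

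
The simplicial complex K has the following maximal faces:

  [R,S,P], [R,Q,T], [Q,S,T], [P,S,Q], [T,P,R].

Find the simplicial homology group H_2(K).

Fix the vertex order P < Q < R < S < T and write every simplex with vertices in increasing order. Then dim K = 2 and the simplices of K are:

  0-simplices (5): P, Q, R, S, T
  1-simplices (10): PQ, PR, PS, PT, QR, QS, QT, RS, RT, ST
  2-simplices (5): PQS, PRS, PRT, QRT, QST

giving chain groups C_0 ≅ Z^5, C_1 ≅ Z^10, C_2 ≅ Z^5.

The boundary map ∂_1: C_1 → C_0 is given by ∂[p,q] = [q] − [p]. For instance
  ∂QR = R − Q.
The resulting 5×10 matrix has rank 4, and its Smith normal form has invariant factors (1,1,1,1).

The boundary map ∂_2: C_2 → C_1 sends each 2-simplex [p,q,r] to [q,r] − [p,r] + [p,q]. For instance
  ∂PRT = RT − PT + PR,
  ∂PRS = RS − PS + PR.
The 10×5 boundary matrix has rank 5 and Smith normal form diag(1,1,1,1,1).

Computing H_k = (kernel of ∂_k) / (image of ∂_{k+1}):

  H_2: rank ker ∂_2 − rank ∂_3 = (5 − 5) − 0 = 0, and there is no ∂_3, so H_2 ≅ 0.

(K is a triangulation of the Möbius band.)

H_2 ≅ 0.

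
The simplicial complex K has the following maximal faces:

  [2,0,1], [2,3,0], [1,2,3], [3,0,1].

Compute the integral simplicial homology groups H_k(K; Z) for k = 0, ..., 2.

H_0 ≅ Z,  H_1 = 0,  H_2 ≅ Z.

Fix the vertex order 0 < 1 < 2 < 3 and write every simplex with vertices in increasing order. Then dim K = 2 and the simplices of K are:

  0-simplices (4): [0], [1], [2], [3]
  1-simplices (6): [0,1], [0,2], [0,3], [1,2], [1,3], [2,3]
  2-simplices (4): [0,1,2], [0,1,3], [0,2,3], [1,2,3]

Hence C_0 ≅ Z^4, C_1 ≅ Z^6, C_2 ≅ Z^4.

∂_1: C_1 → C_0 is given by ∂[p,q] = [q] − [p]. For instance
  ∂[1,2] = [2] − [1].
The 4×6 boundary matrix has rank 3 and Smith normal form diag(1,1,1).

∂_2: C_2 → C_1 maps a triangle to the signed sum of its edges. For instance
  ∂[0,2,3] = [2,3] − [0,3] + [0,2],
  ∂[0,1,3] = [1,3] − [0,3] + [0,1].
As a 6×4 matrix over Z this has rank 3, with invariant factors (1,1,1).

Now H_k = ker ∂_k / im ∂_{k+1}, so:

  H_0: rank C_0 − rank ∂_1 = 4 − 3 = 1, and the invariant factors of ∂_1 are all 1, so H_0 ≅ Z.
  H_1: rank ker ∂_1 − rank ∂_2 = (6 − 3) − 3 = 0, and the invariant factors of ∂_2 are all 1, so H_1 ≅ 0.
  H_2: rank ker ∂_2 − rank ∂_3 = (4 − 3) − 0 = 1, and there is no ∂_3, so H_2 ≅ Z.

As a check, the Euler characteristic is 4 − 6 + 4 = 2, which agrees with 1 − 0 + 1 = 2.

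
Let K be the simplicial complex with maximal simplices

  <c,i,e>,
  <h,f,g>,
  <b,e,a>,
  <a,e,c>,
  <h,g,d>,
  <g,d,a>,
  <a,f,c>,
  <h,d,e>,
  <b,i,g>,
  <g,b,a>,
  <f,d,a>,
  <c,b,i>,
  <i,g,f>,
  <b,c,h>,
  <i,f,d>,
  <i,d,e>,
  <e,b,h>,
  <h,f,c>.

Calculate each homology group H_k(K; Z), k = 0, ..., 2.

Order the vertices as a < b < c < d < e < f < g < h < i. Listing each simplex with vertices in this order, K has dimension 2 with simplices:

  0-simplices (9): a, b, c, d, e, f, g, h, i
  1-simplices (27): ab, ac, ad, ae, af, ag, bc, be, bg, bh, bi, ce, cf, ch, ci, de, df, dg, dh, di, eh, ei, fg, fh, fi, gh, gi
  2-simplices (18): abe, abg, ace, acf, adf, adg, bch, bci, beh, bgi, cei, cfh, deh, dei, dfi, dgh, fgh, fgi

Hence C_0 ≅ Z^9, C_1 ≅ Z^27, C_2 ≅ Z^18.

The boundary map ∂_1: C_1 → C_0 maps an edge to its endpoints' difference, ∂[p,q] = q − p.
The resulting 9×27 matrix has rank 8, and its Smith normal form has invariant factors (1,1,1,1,1,1,1,1).

Boundary ∂_2: C_2 → C_1 sends each 2-simplex [p,q,r] to [q,r] − [p,r] + [p,q]. For instance
  ∂bgi = gi − bi + bg,
  ∂deh = eh − dh + de.
As a 27×18 matrix over Z this has rank 18, with invariant factors (1,1,1,1,1,1,1,1,1,1,1,1,1,1,1,1,1,2).

Now H_k = ker ∂_k / im ∂_{k+1}, so:

  H_0: rank C_0 − rank ∂_1 = 9 − 8 = 1, and the invariant factors of ∂_1 are all 1, so H_0 ≅ Z.
  H_1: rank ker ∂_1 − rank ∂_2 = (27 − 8) − 18 = 1, and ∂_2 has invariant factor 2 > 1, so H_1 ≅ Z ⊕ Z/2.
  H_2: rank ker ∂_2 − rank ∂_3 = (18 − 18) − 0 = 0, and there is no ∂_3, so H_2 ≅ 0.

H_0 = Z,  H_1 = Z ⊕ Z/2,  H_2 = 0.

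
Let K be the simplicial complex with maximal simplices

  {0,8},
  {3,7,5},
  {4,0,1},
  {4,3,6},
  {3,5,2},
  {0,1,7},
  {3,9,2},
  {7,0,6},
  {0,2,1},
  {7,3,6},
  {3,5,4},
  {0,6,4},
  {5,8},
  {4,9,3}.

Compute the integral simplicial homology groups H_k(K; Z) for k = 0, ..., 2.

H_0 ≅ Z,  H_1 ≅ Z^2,  H_2 = 0.

Fix the vertex order 0 < 1 < 2 < 3 < 4 < 5 < 6 < 7 < 8 < 9 and write every simplex with vertices in increasing order. Then dim K = 2 and the simplices of K are:

  0-simplices (10): [0], [1], [2], [3], [4], [5], [6], [7], [8], [9]
  1-simplices (23): [0,1], [0,2], [0,4], [0,6], [0,7], [0,8], [1,2], [1,4], [1,7], [2,3], [2,5], [2,9], [3,4], [3,5], [3,6], [3,7], [3,9], [4,5], [4,6], [4,9], [5,7], [5,8], [6,7]
  2-simplices (12): [0,1,2], [0,1,4], [0,1,7], [0,4,6], [0,6,7], [2,3,5], [2,3,9], [3,4,5], [3,4,6], [3,4,9], [3,5,7], [3,6,7]

giving chain groups C_0 ≅ Z^10, C_1 ≅ Z^23, C_2 ≅ Z^12.

∂_1: C_1 → C_0 is given by ∂[p,q] = [q] − [p]. For instance
  ∂[3,5] = [5] − [3].
As a 10×23 matrix over Z this has rank 9, with invariant factors (1,1,1,1,1,1,1,1,1).

The boundary map ∂_2: C_2 → C_1 sends each 2-simplex [p,q,r] to [q,r] − [p,r] + [p,q]. For instance
  ∂[0,1,2] = [1,2] − [0,2] + [0,1],
  ∂[0,1,7] = [1,7] − [0,7] + [0,1].
As a 23×12 matrix over Z this has rank 12, with invariant factors (1,1,1,1,1,1,1,1,1,1,1,1).

From H_k ≅ ker(∂_k) / im(∂_{k+1}) we obtain:

  H_0: rank C_0 − rank ∂_1 = 10 − 9 = 1, and the invariant factors of ∂_1 are all 1, so H_0 = Z.
  H_1: rank ker ∂_1 − rank ∂_2 = (23 − 9) − 12 = 2, and the invariant factors of ∂_2 are all 1, so H_1 = Z^2.
  H_2: rank ker ∂_2 − rank ∂_3 = (12 − 12) − 0 = 0, and there is no ∂_3, so H_2 = 0.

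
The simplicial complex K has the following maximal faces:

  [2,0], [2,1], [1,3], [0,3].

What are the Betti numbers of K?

b_0 = 1, b_1 = 1.

Order the vertices as 0 < 1 < 2 < 3. Listing each simplex with vertices in this order, K has dimension 1 with simplices:

  0-simplices (4): [0], [1], [2], [3]
  1-simplices (4): [0,2], [0,3], [1,2], [1,3]

Hence C_0 ≅ Z^4, C_1 ≅ Z^4.

∂_1: C_1 → C_0 maps an edge to its endpoints' difference, ∂[p,q] = q − p. For instance
  ∂[0,3] = [3] − [0].
As a 4×4 matrix over Z this has rank 3, with invariant factors (1,1,1).

Reading off H_k = ker ∂_k / im ∂_{k+1}:

  H_0: rank C_0 − rank ∂_1 = 4 − 3 = 1, and the invariant factors of ∂_1 are all 1, so H_0 ≅ Z.
  H_1: rank ker ∂_1 − rank ∂_2 = (4 − 3) − 0 = 1, and there is no ∂_2, so H_1 ≅ Z.

Hence the Betti numbers are b_0 = 1, b_1 = 1.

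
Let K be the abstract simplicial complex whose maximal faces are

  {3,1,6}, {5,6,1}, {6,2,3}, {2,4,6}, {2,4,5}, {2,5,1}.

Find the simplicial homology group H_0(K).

Order the vertices as 1 < 2 < 3 < 4 < 5 < 6. Listing each simplex with vertices in this order, K has dimension 2 with simplices:

  0-simplices (6): [1], [2], [3], [4], [5], [6]
  1-simplices (12): [1,2], [1,3], [1,5], [1,6], [2,3], [2,4], [2,5], [2,6], [3,6], [4,5], [4,6], [5,6]
  2-simplices (6): [1,2,5], [1,3,6], [1,5,6], [2,3,6], [2,4,5], [2,4,6]

giving chain groups C_0 ≅ Z^6, C_1 ≅ Z^12, C_2 ≅ Z^6.

Boundary ∂_1: C_1 → C_0 is given by ∂[p,q] = [q] − [p].
The resulting 6×12 matrix has rank 5, and its Smith normal form has invariant factors (1,1,1,1,1).

The boundary map ∂_2: C_2 → C_1 sends each 2-simplex [p,q,r] to [q,r] − [p,r] + [p,q]. For instance
  ∂[1,3,6] = [3,6] − [1,6] + [1,3],
  ∂[2,4,6] = [4,6] − [2,6] + [2,4].
The 12×6 boundary matrix has rank 6 and Smith normal form diag(1,1,1,1,1,1).

Now H_k = ker ∂_k / im ∂_{k+1}, so:

  H_0: rank C_0 − rank ∂_1 = 6 − 5 = 1, and the invariant factors of ∂_1 are all 1, so H_0 = Z.

H_0 = Z.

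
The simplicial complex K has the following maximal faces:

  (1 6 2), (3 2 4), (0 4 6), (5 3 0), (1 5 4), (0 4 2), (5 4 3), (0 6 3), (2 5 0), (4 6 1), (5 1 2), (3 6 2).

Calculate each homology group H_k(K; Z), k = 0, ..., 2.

We work with the vertex ordering 0 < 1 < 2 < 3 < 4 < 5 < 6. The simplices of K, each written with vertices in increasing order, are:

  0-simplices (7): [0], [1], [2], [3], [4], [5], [6]
  1-simplices (18): [0,2], [0,3], [0,4], [0,5], [0,6], [1,2], [1,4], [1,5], [1,6], [2,3], [2,4], [2,5], [2,6], [3,4], [3,5], [3,6], [4,5], [4,6]
  2-simplices (12): [0,2,4], [0,2,5], [0,3,5], [0,3,6], [0,4,6], [1,2,5], [1,2,6], [1,4,5], [1,4,6], [2,3,4], [2,3,6], [3,4,5]

giving chain groups C_0 ≅ Z^7, C_1 ≅ Z^18, C_2 ≅ Z^12.

The boundary map ∂_1: C_1 → C_0 is given by ∂[p,q] = [q] − [p].
The resulting 7×18 matrix has rank 6, and its Smith normal form has invariant factors (1,1,1,1,1,1).

The boundary map ∂_2: C_2 → C_1 maps a triangle to the signed sum of its edges. For instance
  ∂[1,2,6] = [2,6] − [1,6] + [1,2],
  ∂[2,3,4] = [3,4] − [2,4] + [2,3].
As a 18×12 matrix over Z this has rank 12, with invariant factors (1,1,1,1,1,1,1,1,1,1,1,2).

Now H_k = ker ∂_k / im ∂_{k+1}, so:

  H_0: rank C_0 − rank ∂_1 = 7 − 6 = 1, and the invariant factors of ∂_1 are all 1, so H_0 = Z.
  H_1: rank ker ∂_1 − rank ∂_2 = (18 − 6) − 12 = 0, and ∂_2 has invariant factor 2 > 1, so H_1 = Z_2.
  H_2: rank ker ∂_2 − rank ∂_3 = (12 − 12) − 0 = 0, and there is no ∂_3, so H_2 = 0.

As a check, the Euler characteristic is 7 − 18 + 12 = 1, which agrees with 1 − 0 + 0 = 1.

H_0 ≅ Z,  H_1 ≅ Z_2,  H_2 = 0.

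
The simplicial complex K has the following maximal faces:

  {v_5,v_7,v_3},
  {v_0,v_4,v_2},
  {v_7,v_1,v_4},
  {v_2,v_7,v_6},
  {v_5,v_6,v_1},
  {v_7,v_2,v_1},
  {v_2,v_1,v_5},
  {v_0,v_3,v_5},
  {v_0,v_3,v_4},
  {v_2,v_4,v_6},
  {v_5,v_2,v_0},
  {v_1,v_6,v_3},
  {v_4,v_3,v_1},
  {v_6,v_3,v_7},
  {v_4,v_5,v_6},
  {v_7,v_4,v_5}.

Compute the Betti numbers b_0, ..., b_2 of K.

Take the total order v_0 < v_1 < v_2 < v_3 < v_4 < v_5 < v_6 < v_7 on the vertex set. Then K (dimension 2) consists of the simplices:

  0-simplices (8): [v_0], [v_1], [v_2], [v_3], [v_4], [v_5], [v_6], [v_7]
  1-simplices (24): (24 of them)
  2-simplices (16): (16 of them)

so the chain groups are C_0 ≅ Z^8, C_1 ≅ Z^24, C_2 ≅ Z^16.

Boundary ∂_1: C_1 → C_0 sends each edge [p,q] (with p < q) to q − p.
As a 8×24 matrix over Z this has rank 7, with invariant factors (1,1,1,1,1,1,1).

Boundary ∂_2: C_2 → C_1 acts by ∂[p,q,r] = [q,r] − [p,r] + [p,q]. For instance
  ∂[v_3,v_5,v_7] = [v_5,v_7] − [v_3,v_7] + [v_3,v_5],
  ∂[v_1,v_2,v_5] = [v_2,v_5] − [v_1,v_5] + [v_1,v_2].
As a 24×16 matrix over Z this has rank 15, with invariant factors (1,1,1,1,1,1,1,1,1,1,1,1,1,1,1).

Now H_k = ker ∂_k / im ∂_{k+1}, so:

  H_0: rank C_0 − rank ∂_1 = 8 − 7 = 1, and the invariant factors of ∂_1 are all 1, so H_0 ≅ Z.
  H_1: rank ker ∂_1 − rank ∂_2 = (24 − 7) − 15 = 2, and the invariant factors of ∂_2 are all 1, so H_1 ≅ Z^2.
  H_2: rank ker ∂_2 − rank ∂_3 = (16 − 15) − 0 = 1, and there is no ∂_3, so H_2 ≅ Z.

As a check, the Euler characteristic is 8 − 24 + 16 = 0, which agrees with 1 − 2 + 1 = 0.
(K is a triangulation of the torus T^2.)

Hence the Betti numbers are b_0 = 1, b_1 = 2, b_2 = 1.

b_0 = 1, b_1 = 2, b_2 = 1.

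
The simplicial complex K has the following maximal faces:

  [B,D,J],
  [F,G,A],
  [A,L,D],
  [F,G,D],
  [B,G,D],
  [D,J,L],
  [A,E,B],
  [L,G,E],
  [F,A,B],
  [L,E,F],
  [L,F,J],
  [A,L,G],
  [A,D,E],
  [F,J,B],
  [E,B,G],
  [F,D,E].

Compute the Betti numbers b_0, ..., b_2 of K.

b_0 = 1, b_1 = 2, b_2 = 1.

Take the total order A < B < D < E < F < G < J < L on the vertex set. Then K (dimension 2) consists of the simplices:

  0-simplices (8): A, B, D, E, F, G, J, L
  1-simplices (24): AB, AD, AE, AF, AG, AL, BD, BE, BF, BG, BJ, DE, DF, DG, DJ, DL, EF, EG, EL, FG, FJ, FL, GL, JL
  2-simplices (16): ABE, ABF, ADE, ADL, AFG, AGL, BDG, BDJ, BEG, BFJ, DEF, DFG, DJL, EFL, EGL, FJL

Hence C_0 ≅ Z^8, C_1 ≅ Z^24, C_2 ≅ Z^16.

Boundary ∂_1: C_1 → C_0 maps an edge to its endpoints' difference, ∂[p,q] = q − p. For instance
  ∂EF = F − E.
The resulting 8×24 matrix has rank 7, and its Smith normal form has invariant factors (1,1,1,1,1,1,1).

The boundary map ∂_2: C_2 → C_1 sends each 2-simplex [p,q,r] to [q,r] − [p,r] + [p,q]. For instance
  ∂ABF = BF − AF + AB,
  ∂BFJ = FJ − BJ + BF.
The 24×16 boundary matrix has rank 15 and Smith normal form diag(1,1,1,1,1,1,1,1,1,1,1,1,1,1,1).

Reading off H_k = ker ∂_k / im ∂_{k+1}:

  H_0: rank C_0 − rank ∂_1 = 8 − 7 = 1, and the invariant factors of ∂_1 are all 1, so H_0 ≅ Z.
  H_1: rank ker ∂_1 − rank ∂_2 = (24 − 7) − 15 = 2, and the invariant factors of ∂_2 are all 1, so H_1 ≅ Z^2.
  H_2: rank ker ∂_2 − rank ∂_3 = (16 − 15) − 0 = 1, and there is no ∂_3, so H_2 ≅ Z.

As a check, the Euler characteristic is 8 − 24 + 16 = 0, which agrees with 1 − 2 + 1 = 0.
(K is a triangulation of the torus T^2.)

Hence the Betti numbers are b_0 = 1, b_1 = 2, b_2 = 1.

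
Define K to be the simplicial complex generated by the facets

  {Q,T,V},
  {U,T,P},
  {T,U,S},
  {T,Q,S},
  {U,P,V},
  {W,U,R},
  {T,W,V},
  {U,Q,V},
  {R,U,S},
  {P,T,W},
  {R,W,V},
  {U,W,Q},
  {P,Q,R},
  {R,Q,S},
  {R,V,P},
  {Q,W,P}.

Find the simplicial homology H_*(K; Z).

K has 8 vertices, 24 edges, 16 triangles.
rank ∂_0 = 0, rank ∂_1 = 7 ⇒ b_0 = 8 − 0 − 7 = 1; all invariant factors of ∂_1 are 1 so no torsion. So H_0 = Z.
rank ∂_1 = 7, rank ∂_2 = 15 ⇒ b_1 = 24 − 7 − 15 = 2; all invariant factors of ∂_2 are 1 so no torsion. So H_1 = Z^2.
rank ∂_2 = 15, rank ∂_3 = 0 ⇒ b_2 = 16 − 15 − 0 = 1. So H_2 = Z.

H_0 = Z,  H_1 = Z^2,  H_2 = Z.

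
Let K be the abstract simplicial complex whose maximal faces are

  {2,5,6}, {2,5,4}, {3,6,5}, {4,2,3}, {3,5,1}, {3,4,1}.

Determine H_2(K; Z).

Fix the vertex order 1 < 2 < 3 < 4 < 5 < 6 and write every simplex with vertices in increasing order. Then dim K = 2 and the simplices of K are:

  0-simplices (6): [1], [2], [3], [4], [5], [6]
  1-simplices (12): [1,3], [1,4], [1,5], [2,3], [2,4], [2,5], [2,6], [3,4], [3,5], [3,6], [4,5], [5,6]
  2-simplices (6): [1,3,4], [1,3,5], [2,3,4], [2,4,5], [2,5,6], [3,5,6]

so the chain groups are C_0 ≅ Z^6, C_1 ≅ Z^12, C_2 ≅ Z^6.

The boundary map ∂_1: C_1 → C_0 is given by ∂[p,q] = [q] − [p]. For instance
  ∂[3,4] = [4] − [3].
As a 6×12 matrix over Z this has rank 5, with invariant factors (1,1,1,1,1).

Boundary ∂_2: C_2 → C_1 maps a triangle to the signed sum of its edges. For instance
  ∂[1,3,4] = [3,4] − [1,4] + [1,3],
  ∂[2,5,6] = [5,6] − [2,6] + [2,5].
This gives a 12×6 integer matrix of rank 6; reducing to Smith normal form yields diagonal entries (1,1,1,1,1,1).

Now H_k = ker ∂_k / im ∂_{k+1}, so:

  H_2: rank ker ∂_2 − rank ∂_3 = (6 − 6) − 0 = 0, and there is no ∂_3, so H_2 = 0.

H_2 = 0.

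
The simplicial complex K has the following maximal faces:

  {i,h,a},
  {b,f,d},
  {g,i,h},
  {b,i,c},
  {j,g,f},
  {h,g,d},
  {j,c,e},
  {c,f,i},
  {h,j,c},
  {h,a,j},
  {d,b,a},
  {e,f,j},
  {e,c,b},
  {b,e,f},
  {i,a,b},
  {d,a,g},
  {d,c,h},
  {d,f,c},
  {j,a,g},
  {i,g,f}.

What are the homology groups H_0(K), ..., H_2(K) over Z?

Take the total order a < b < c < d < e < f < g < h < i < j on the vertex set. Then K (dimension 2) consists of the simplices:

  0-simplices (10): a, b, c, d, e, f, g, h, i, j
  1-simplices (30): ab, ad, ag, ah, ai, aj, bc, bd, be, bf, bi, cd, ce, cf, ch, ci, cj, df, dg, dh, ef, ej, fg, fi, fj, gh, gi, gj, hi, hj
  2-simplices (20): abd, abi, adg, agj, ahi, ahj, bce, bci, bdf, bef, cdf, cdh, cej, cfi, chj, dgh, efj, fgi, fgj, ghi

so the chain groups are C_0 ≅ Z^10, C_1 ≅ Z^30, C_2 ≅ Z^20.

Boundary ∂_1: C_1 → C_0 maps an edge to its endpoints' difference, ∂[p,q] = q − p.
As a 10×30 matrix over Z this has rank 9, with invariant factors (1,1,1,1,1,1,1,1,1).

∂_2: C_2 → C_1 acts by ∂[p,q,r] = [q,r] − [p,r] + [p,q]. For instance
  ∂dgh = gh − dh + dg,
  ∂bef = ef − bf + be.
As a 30×20 matrix over Z this has rank 20, with invariant factors (1,1,1,1,1,1,1,1,1,1,1,1,1,1,1,1,1,1,1,2).

Computing H_k = (kernel of ∂_k) / (image of ∂_{k+1}):

  H_0: rank C_0 − rank ∂_1 = 10 − 9 = 1, and the invariant factors of ∂_1 are all 1, so H_0 = Z.
  H_1: rank ker ∂_1 − rank ∂_2 = (30 − 9) − 20 = 1, and ∂_2 has invariant factor 2 > 1, so H_1 = Z × Z/2.
  H_2: rank ker ∂_2 − rank ∂_3 = (20 − 20) − 0 = 0, and there is no ∂_3, so H_2 = 0.

As a check, the Euler characteristic is 10 − 30 + 20 = 0, which agrees with 1 − 1 + 0 = 0.

H_0 = Z,  H_1 = Z × Z/2,  H_2 = 0.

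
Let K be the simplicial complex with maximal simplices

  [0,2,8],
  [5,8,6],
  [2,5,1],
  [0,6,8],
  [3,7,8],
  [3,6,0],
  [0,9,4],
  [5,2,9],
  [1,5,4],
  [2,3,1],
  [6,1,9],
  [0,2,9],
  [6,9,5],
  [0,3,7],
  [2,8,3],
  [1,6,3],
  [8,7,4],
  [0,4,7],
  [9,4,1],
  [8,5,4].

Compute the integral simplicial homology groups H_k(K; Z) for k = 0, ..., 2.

We work with the vertex ordering 0 < 1 < 2 < 3 < 4 < 5 < 6 < 7 < 8 < 9. The simplices of K, each written with vertices in increasing order, are:

  0-simplices (10): [0], [1], [2], [3], [4], [5], [6], [7], [8], [9]
  1-simplices (30): (30 of them)
  2-simplices (20): (20 of them)

giving chain groups C_0 ≅ Z^10, C_1 ≅ Z^30, C_2 ≅ Z^20.

∂_1: C_1 → C_0 sends each edge [p,q] (with p < q) to q − p.
The 10×30 boundary matrix has rank 9 and Smith normal form diag(1,1,1,1,1,1,1,1,1).

∂_2: C_2 → C_1 sends each 2-simplex [p,q,r] to [q,r] − [p,r] + [p,q]. For instance
  ∂[0,6,8] = [6,8] − [0,8] + [0,6],
  ∂[0,3,7] = [3,7] − [0,7] + [0,3].
The 30×20 boundary matrix has rank 20 and Smith normal form diag(1,1,1,1,1,1,1,1,1,1,1,1,1,1,1,1,1,1,1,2).

Computing H_k = (kernel of ∂_k) / (image of ∂_{k+1}):

  H_0: rank C_0 − rank ∂_1 = 10 − 9 = 1, and the invariant factors of ∂_1 are all 1, so H_0 ≅ Z.
  H_1: rank ker ∂_1 − rank ∂_2 = (30 − 9) − 20 = 1, and ∂_2 has invariant factor 2 > 1, so H_1 ≅ Z ⊕ Z_2.
  H_2: rank ker ∂_2 − rank ∂_3 = (20 − 20) − 0 = 0, and there is no ∂_3, so H_2 ≅ 0.

(K is a triangulation of the Klein bottle.)

H_0 ≅ Z,  H_1 ≅ Z ⊕ Z_2,  H_2 = 0.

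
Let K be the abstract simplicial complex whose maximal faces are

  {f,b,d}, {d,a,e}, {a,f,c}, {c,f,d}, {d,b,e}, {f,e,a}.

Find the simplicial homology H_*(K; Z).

H_0 ≅ Z,  H_1 ≅ Z,  H_2 = 0.

Take the total order a < b < c < d < e < f on the vertex set. Then K (dimension 2) consists of the simplices:

  0-simplices (6): a, b, c, d, e, f
  1-simplices (12): ac, ad, ae, af, bd, be, bf, cd, cf, de, df, ef
  2-simplices (6): acf, ade, aef, bde, bdf, cdf

Hence C_0 ≅ Z^6, C_1 ≅ Z^12, C_2 ≅ Z^6.

The boundary map ∂_1: C_1 → C_0 sends each edge [p,q] (with p < q) to q − p. For instance
  ∂be = e − b.
The resulting 6×12 matrix has rank 5, and its Smith normal form has invariant factors (1,1,1,1,1).

∂_2: C_2 → C_1 maps a triangle to the signed sum of its edges. For instance
  ∂bdf = df − bf + bd,
  ∂bde = de − be + bd.
As a 12×6 matrix over Z this has rank 6, with invariant factors (1,1,1,1,1,1).

Computing H_k = (kernel of ∂_k) / (image of ∂_{k+1}):

  H_0: rank C_0 − rank ∂_1 = 6 − 5 = 1, and the invariant factors of ∂_1 are all 1, so H_0 ≅ Z.
  H_1: rank ker ∂_1 − rank ∂_2 = (12 − 5) − 6 = 1, and the invariant factors of ∂_2 are all 1, so H_1 ≅ Z.
  H_2: rank ker ∂_2 − rank ∂_3 = (6 − 6) − 0 = 0, and there is no ∂_3, so H_2 ≅ 0.

(K is a triangulation of the cylinder S^1 x I.)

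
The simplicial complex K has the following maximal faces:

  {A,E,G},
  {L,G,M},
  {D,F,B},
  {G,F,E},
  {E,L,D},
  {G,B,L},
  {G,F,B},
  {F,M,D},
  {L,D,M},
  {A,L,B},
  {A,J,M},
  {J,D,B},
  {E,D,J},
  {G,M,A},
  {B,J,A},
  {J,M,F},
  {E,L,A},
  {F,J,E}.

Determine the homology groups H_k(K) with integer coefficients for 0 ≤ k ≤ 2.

H_0 = Z,  H_1 = Z ⊕ Z/2,  H_2 = 0.

K has 9 vertices, 27 edges, 18 triangles.
rank ∂_0 = 0, rank ∂_1 = 8 ⇒ b_0 = 9 − 0 − 8 = 1; all invariant factors of ∂_1 are 1 so no torsion. So H_0 ≅ Z.
rank ∂_1 = 8, rank ∂_2 = 18 ⇒ b_1 = 27 − 8 − 18 = 1; ∂_2 has invariant factor(s) [2] giving torsion. So H_1 ≅ Z ⊕ Z/2.
rank ∂_2 = 18, rank ∂_3 = 0 ⇒ b_2 = 18 − 18 − 0 = 0. So H_2 ≅ 0.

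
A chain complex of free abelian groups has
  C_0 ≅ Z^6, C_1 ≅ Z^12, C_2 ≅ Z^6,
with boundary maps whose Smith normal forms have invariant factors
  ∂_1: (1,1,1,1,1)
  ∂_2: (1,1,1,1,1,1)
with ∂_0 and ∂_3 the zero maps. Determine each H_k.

H_0: b_0 = 6 − 0 − 5 = 1; torsion from ∂_1 factors > 1: none. So H_0 = Z.
H_1: b_1 = 12 − 5 − 6 = 1; torsion from ∂_2 factors > 1: none. So H_1 = Z.
H_2: b_2 = 6 − 6 − 0 = 0; torsion from ∂_3 factors > 1: none. So H_2 = 0.

H_0 = Z,  H_1 = Z,  H_2 = 0.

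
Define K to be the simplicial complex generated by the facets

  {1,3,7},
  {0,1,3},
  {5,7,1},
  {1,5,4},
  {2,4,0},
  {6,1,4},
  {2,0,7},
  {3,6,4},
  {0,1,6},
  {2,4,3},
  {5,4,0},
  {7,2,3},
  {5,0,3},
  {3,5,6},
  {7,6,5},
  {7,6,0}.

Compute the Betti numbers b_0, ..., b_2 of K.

We work with the vertex ordering 0 < 1 < 2 < 3 < 4 < 5 < 6 < 7. The simplices of K, each written with vertices in increasing order, are:

  0-simplices (8): [0], [1], [2], [3], [4], [5], [6], [7]
  1-simplices (24): (24 of them)
  2-simplices (16): [0,1,3], [0,1,6], [0,2,4], [0,2,7], [0,3,5], [0,4,5], [0,6,7], [1,3,7], [1,4,5], [1,4,6], [1,5,7], [2,3,4], [2,3,7], [3,4,6], [3,5,6], [5,6,7]

Hence C_0 ≅ Z^8, C_1 ≅ Z^24, C_2 ≅ Z^16.

Boundary ∂_1: C_1 → C_0 is given by ∂[p,q] = [q] − [p]. For instance
  ∂[5,6] = [6] − [5].
As a 8×24 matrix over Z this has rank 7, with invariant factors (1,1,1,1,1,1,1).

∂_2: C_2 → C_1 maps a triangle to the signed sum of its edges. For instance
  ∂[1,3,7] = [3,7] − [1,7] + [1,3],
  ∂[2,3,4] = [3,4] − [2,4] + [2,3].
This gives a 24×16 integer matrix of rank 15; reducing to Smith normal form yields diagonal entries (1,1,1,1,1,1,1,1,1,1,1,1,1,1,1).

Now H_k = ker ∂_k / im ∂_{k+1}, so:

  H_0: rank C_0 − rank ∂_1 = 8 − 7 = 1, and the invariant factors of ∂_1 are all 1, so H_0 = Z.
  H_1: rank ker ∂_1 − rank ∂_2 = (24 − 7) − 15 = 2, and the invariant factors of ∂_2 are all 1, so H_1 = Z^2.
  H_2: rank ker ∂_2 − rank ∂_3 = (16 − 15) − 0 = 1, and there is no ∂_3, so H_2 = Z.

Hence the Betti numbers are b_0 = 1, b_1 = 2, b_2 = 1.

b_0 = 1, b_1 = 2, b_2 = 1.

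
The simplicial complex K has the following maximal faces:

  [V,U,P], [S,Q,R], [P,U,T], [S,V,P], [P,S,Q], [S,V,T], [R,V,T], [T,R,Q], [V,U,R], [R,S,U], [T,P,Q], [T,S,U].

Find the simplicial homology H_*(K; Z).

H_0 ≅ Z,  H_1 ≅ Z/2,  H_2 = 0.

Order the vertices as P < Q < R < S < T < U < V. Listing each simplex with vertices in this order, K has dimension 2 with simplices:

  0-simplices (7): P, Q, R, S, T, U, V
  1-simplices (18): PQ, PS, PT, PU, PV, QR, QS, QT, RS, RT, RU, RV, ST, SU, SV, TU, TV, UV
  2-simplices (12): PQS, PQT, PSV, PTU, PUV, QRS, QRT, RSU, RTV, RUV, STU, STV

Hence C_0 ≅ Z^7, C_1 ≅ Z^18, C_2 ≅ Z^12.

The boundary map ∂_1: C_1 → C_0 sends each edge [p,q] (with p < q) to q − p. For instance
  ∂SU = U − S.
The 7×18 boundary matrix has rank 6 and Smith normal form diag(1,1,1,1,1,1).

∂_2: C_2 → C_1 acts by ∂[p,q,r] = [q,r] − [p,r] + [p,q]. For instance
  ∂QRT = RT − QT + QR,
  ∂RUV = UV − RV + RU.
The 18×12 boundary matrix has rank 12 and Smith normal form diag(1,1,1,1,1,1,1,1,1,1,1,2).

Reading off H_k = ker ∂_k / im ∂_{k+1}:

  H_0: rank C_0 − rank ∂_1 = 7 − 6 = 1, and the invariant factors of ∂_1 are all 1, so H_0 ≅ Z.
  H_1: rank ker ∂_1 − rank ∂_2 = (18 − 6) − 12 = 0, and ∂_2 has invariant factor 2 > 1, so H_1 ≅ Z/2.
  H_2: rank ker ∂_2 − rank ∂_3 = (12 − 12) − 0 = 0, and there is no ∂_3, so H_2 ≅ 0.

As a check, the Euler characteristic is 7 − 18 + 12 = 1, which agrees with 1 − 0 + 0 = 1.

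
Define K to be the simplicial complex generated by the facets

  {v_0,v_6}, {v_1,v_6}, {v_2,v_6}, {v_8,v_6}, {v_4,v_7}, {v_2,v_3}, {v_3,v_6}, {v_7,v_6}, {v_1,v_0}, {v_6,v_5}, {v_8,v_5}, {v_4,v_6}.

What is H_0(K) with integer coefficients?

H_0 = Z.

We work with the vertex ordering v_0 < v_1 < v_2 < v_3 < v_4 < v_5 < v_6 < v_7 < v_8. The simplices of K, each written with vertices in increasing order, are:

  0-simplices (9): [v_0], [v_1], [v_2], [v_3], [v_4], [v_5], [v_6], [v_7], [v_8]
  1-simplices (12): [v_0,v_1], [v_0,v_6], [v_1,v_6], [v_2,v_3], [v_2,v_6], [v_3,v_6], [v_4,v_6], [v_4,v_7], [v_5,v_6], [v_5,v_8], [v_6,v_7], [v_6,v_8]

giving chain groups C_0 ≅ Z^9, C_1 ≅ Z^12.

The boundary map ∂_1: C_1 → C_0 sends each edge [p,q] (with p < q) to q − p. For instance
  ∂[v_4,v_6] = [v_6] − [v_4].
This gives a 9×12 integer matrix of rank 8; reducing to Smith normal form yields diagonal entries (1,1,1,1,1,1,1,1).

From H_k ≅ ker(∂_k) / im(∂_{k+1}) we obtain:

  H_0: rank C_0 − rank ∂_1 = 9 − 8 = 1, and the invariant factors of ∂_1 are all 1, so H_0 ≅ Z.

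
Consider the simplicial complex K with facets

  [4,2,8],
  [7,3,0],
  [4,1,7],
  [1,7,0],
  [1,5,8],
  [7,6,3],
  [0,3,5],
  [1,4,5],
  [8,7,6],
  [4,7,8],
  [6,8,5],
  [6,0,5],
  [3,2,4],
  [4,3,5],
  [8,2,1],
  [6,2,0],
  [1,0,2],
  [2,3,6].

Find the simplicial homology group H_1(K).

H_1 = Z × Z/2.

Order the vertices as 0 < 1 < 2 < 3 < 4 < 5 < 6 < 7 < 8. Listing each simplex with vertices in this order, K has dimension 2 with simplices:

  0-simplices (9): [0], [1], [2], [3], [4], [5], [6], [7], [8]
  1-simplices (27): (27 of them)
  2-simplices (18): [0,1,2], [0,1,7], [0,2,6], [0,3,5], [0,3,7], [0,5,6], [1,2,8], [1,4,5], [1,4,7], [1,5,8], [2,3,4], [2,3,6], [2,4,8], [3,4,5], [3,6,7], [4,7,8], [5,6,8], [6,7,8]

giving chain groups C_0 ≅ Z^9, C_1 ≅ Z^27, C_2 ≅ Z^18.

The boundary map ∂_1: C_1 → C_0 sends each edge [p,q] (with p < q) to q − p. For instance
  ∂[2,6] = [6] − [2].
The 9×27 boundary matrix has rank 8 and Smith normal form diag(1,1,1,1,1,1,1,1).

The boundary map ∂_2: C_2 → C_1 acts by ∂[p,q,r] = [q,r] − [p,r] + [p,q]. For instance
  ∂[4,7,8] = [7,8] − [4,8] + [4,7],
  ∂[3,4,5] = [4,5] − [3,5] + [3,4].
As a 27×18 matrix over Z this has rank 18, with invariant factors (1,1,1,1,1,1,1,1,1,1,1,1,1,1,1,1,1,2).

Now H_k = ker ∂_k / im ∂_{k+1}, so:

  H_1: rank ker ∂_1 − rank ∂_2 = (27 − 8) − 18 = 1, and ∂_2 has invariant factor 2 > 1, so H_1 = Z × Z/2.

(K is a triangulation of the Klein bottle.)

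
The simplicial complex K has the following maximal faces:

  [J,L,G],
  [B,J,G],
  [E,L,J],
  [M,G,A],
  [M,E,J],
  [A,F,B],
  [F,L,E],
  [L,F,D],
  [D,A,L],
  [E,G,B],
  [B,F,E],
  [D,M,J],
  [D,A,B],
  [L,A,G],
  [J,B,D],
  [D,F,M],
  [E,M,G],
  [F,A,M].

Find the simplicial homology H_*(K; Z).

We work with the vertex ordering A < B < D < E < F < G < J < L < M. The simplices of K, each written with vertices in increasing order, are:

  0-simplices (9): A, B, D, E, F, G, J, L, M
  1-simplices (27): AB, AD, AF, AG, AL, AM, BD, BE, BF, BG, BJ, DF, DJ, DL, DM, EF, EG, EJ, EL, EM, FL, FM, GJ, GL, GM, JL, JM
  2-simplices (18): ABD, ABF, ADL, AFM, AGL, AGM, BDJ, BEF, BEG, BGJ, DFL, DFM, DJM, EFL, EGM, EJL, EJM, GJL

Hence C_0 ≅ Z^9, C_1 ≅ Z^27, C_2 ≅ Z^18.

Boundary ∂_1: C_1 → C_0 is given by ∂[p,q] = [q] − [p].
As a 9×27 matrix over Z this has rank 8, with invariant factors (1,1,1,1,1,1,1,1).

Boundary ∂_2: C_2 → C_1 sends each 2-simplex [p,q,r] to [q,r] − [p,r] + [p,q]. For instance
  ∂BGJ = GJ − BJ + BG,
  ∂EFL = FL − EL + EF.
This gives a 27×18 integer matrix of rank 18; reducing to Smith normal form yields diagonal entries (1,1,1,1,1,1,1,1,1,1,1,1,1,1,1,1,1,2).

From H_k ≅ ker(∂_k) / im(∂_{k+1}) we obtain:

  H_0: rank C_0 − rank ∂_1 = 9 − 8 = 1, and the invariant factors of ∂_1 are all 1, so H_0 = Z.
  H_1: rank ker ∂_1 − rank ∂_2 = (27 − 8) − 18 = 1, and ∂_2 has invariant factor 2 > 1, so H_1 = Z × Z/2.
  H_2: rank ker ∂_2 − rank ∂_3 = (18 − 18) − 0 = 0, and there is no ∂_3, so H_2 = 0.

As a check, the Euler characteristic is 9 − 27 + 18 = 0, which agrees with 1 − 1 + 0 = 0.

H_0 ≅ Z,  H_1 ≅ Z × Z/2,  H_2 = 0.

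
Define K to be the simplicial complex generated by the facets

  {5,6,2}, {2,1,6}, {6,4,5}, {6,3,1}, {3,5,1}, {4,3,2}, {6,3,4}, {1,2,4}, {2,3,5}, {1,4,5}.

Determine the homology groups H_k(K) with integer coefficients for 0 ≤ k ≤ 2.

H_0 = Z,  H_1 = Z/2,  H_2 = 0.

Fix the vertex order 1 < 2 < 3 < 4 < 5 < 6 and write every simplex with vertices in increasing order. Then dim K = 2 and the simplices of K are:

  0-simplices (6): [1], [2], [3], [4], [5], [6]
  1-simplices (15): [1,2], [1,3], [1,4], [1,5], [1,6], [2,3], [2,4], [2,5], [2,6], [3,4], [3,5], [3,6], [4,5], [4,6], [5,6]
  2-simplices (10): [1,2,4], [1,2,6], [1,3,5], [1,3,6], [1,4,5], [2,3,4], [2,3,5], [2,5,6], [3,4,6], [4,5,6]

giving chain groups C_0 ≅ Z^6, C_1 ≅ Z^15, C_2 ≅ Z^10.

∂_1: C_1 → C_0 sends each edge [p,q] (with p < q) to q − p.
This gives a 6×15 integer matrix of rank 5; reducing to Smith normal form yields diagonal entries (1,1,1,1,1).

The boundary map ∂_2: C_2 → C_1 sends each 2-simplex [p,q,r] to [q,r] − [p,r] + [p,q]. For instance
  ∂[1,4,5] = [4,5] − [1,5] + [1,4],
  ∂[1,3,6] = [3,6] − [1,6] + [1,3].
The 15×10 boundary matrix has rank 10 and Smith normal form diag(1,1,1,1,1,1,1,1,1,2).

Computing H_k = (kernel of ∂_k) / (image of ∂_{k+1}):

  H_0: rank C_0 − rank ∂_1 = 6 − 5 = 1, and the invariant factors of ∂_1 are all 1, so H_0 ≅ Z.
  H_1: rank ker ∂_1 − rank ∂_2 = (15 − 5) − 10 = 0, and ∂_2 has invariant factor 2 > 1, so H_1 ≅ Z/2.
  H_2: rank ker ∂_2 − rank ∂_3 = (10 − 10) − 0 = 0, and there is no ∂_3, so H_2 ≅ 0.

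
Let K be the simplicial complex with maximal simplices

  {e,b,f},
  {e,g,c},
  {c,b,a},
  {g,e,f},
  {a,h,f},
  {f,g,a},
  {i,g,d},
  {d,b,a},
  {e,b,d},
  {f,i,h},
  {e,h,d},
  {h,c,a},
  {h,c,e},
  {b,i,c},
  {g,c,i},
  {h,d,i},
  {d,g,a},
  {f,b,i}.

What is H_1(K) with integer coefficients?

H_1 ≅ Z^2.

Take the total order a < b < c < d < e < f < g < h < i on the vertex set. Then K (dimension 2) consists of the simplices:

  0-simplices (9): a, b, c, d, e, f, g, h, i
  1-simplices (27): ab, ac, ad, af, ag, ah, bc, bd, be, bf, bi, ce, cg, ch, ci, de, dg, dh, di, ef, eg, eh, fg, fh, fi, gi, hi
  2-simplices (18): abc, abd, ach, adg, afg, afh, bci, bde, bef, bfi, ceg, ceh, cgi, deh, dgi, dhi, efg, fhi

Hence C_0 ≅ Z^9, C_1 ≅ Z^27, C_2 ≅ Z^18.

Boundary ∂_1: C_1 → C_0 maps an edge to its endpoints' difference, ∂[p,q] = q − p. For instance
  ∂dh = h − d.
This gives a 9×27 integer matrix of rank 8; reducing to Smith normal form yields diagonal entries (1,1,1,1,1,1,1,1).

∂_2: C_2 → C_1 acts by ∂[p,q,r] = [q,r] − [p,r] + [p,q]. For instance
  ∂afh = fh − ah + af,
  ∂ceh = eh − ch + ce.
The 27×18 boundary matrix has rank 17 and Smith normal form diag(1,1,1,1,1,1,1,1,1,1,1,1,1,1,1,1,1).

Reading off H_k = ker ∂_k / im ∂_{k+1}:

  H_1: rank ker ∂_1 − rank ∂_2 = (27 − 8) − 17 = 2, and the invariant factors of ∂_2 are all 1, so H_1 = Z^2.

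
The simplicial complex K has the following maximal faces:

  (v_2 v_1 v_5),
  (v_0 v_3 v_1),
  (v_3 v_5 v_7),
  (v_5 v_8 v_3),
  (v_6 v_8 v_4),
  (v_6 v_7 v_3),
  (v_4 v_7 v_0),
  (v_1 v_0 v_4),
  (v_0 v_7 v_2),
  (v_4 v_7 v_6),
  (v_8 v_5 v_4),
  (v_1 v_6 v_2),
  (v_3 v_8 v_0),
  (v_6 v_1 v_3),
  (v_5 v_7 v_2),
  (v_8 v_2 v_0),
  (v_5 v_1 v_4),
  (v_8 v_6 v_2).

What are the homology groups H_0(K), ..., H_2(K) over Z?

K has 9 vertices, 27 edges, 18 triangles.
rank ∂_0 = 0, rank ∂_1 = 8 ⇒ b_0 = 9 − 0 − 8 = 1; all invariant factors of ∂_1 are 1 so no torsion. So H_0 ≅ Z.
rank ∂_1 = 8, rank ∂_2 = 17 ⇒ b_1 = 27 − 8 − 17 = 2; all invariant factors of ∂_2 are 1 so no torsion. So H_1 ≅ Z^2.
rank ∂_2 = 17, rank ∂_3 = 0 ⇒ b_2 = 18 − 17 − 0 = 1. So H_2 ≅ Z.

H_0 ≅ Z,  H_1 ≅ Z^2,  H_2 ≅ Z.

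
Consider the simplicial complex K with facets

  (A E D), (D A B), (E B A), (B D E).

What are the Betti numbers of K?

b_0 = 1, b_1 = 0, b_2 = 1.

Take the total order A < B < D < E on the vertex set. Then K (dimension 2) consists of the simplices:

  0-simplices (4): A, B, D, E
  1-simplices (6): AB, AD, AE, BD, BE, DE
  2-simplices (4): ABD, ABE, ADE, BDE

giving chain groups C_0 ≅ Z^4, C_1 ≅ Z^6, C_2 ≅ Z^4.

∂_1: C_1 → C_0 sends each edge [p,q] (with p < q) to q − p.
The 4×6 boundary matrix has rank 3 and Smith normal form diag(1,1,1).

Boundary ∂_2: C_2 → C_1 acts by ∂[p,q,r] = [q,r] − [p,r] + [p,q]. For instance
  ∂ADE = DE − AE + AD,
  ∂ABD = BD − AD + AB.
This gives a 6×4 integer matrix of rank 3; reducing to Smith normal form yields diagonal entries (1,1,1).

Reading off H_k = ker ∂_k / im ∂_{k+1}:

  H_0: rank C_0 − rank ∂_1 = 4 − 3 = 1, and the invariant factors of ∂_1 are all 1, so H_0 ≅ Z.
  H_1: rank ker ∂_1 − rank ∂_2 = (6 − 3) − 3 = 0, and the invariant factors of ∂_2 are all 1, so H_1 ≅ 0.
  H_2: rank ker ∂_2 − rank ∂_3 = (4 − 3) − 0 = 1, and there is no ∂_3, so H_2 ≅ Z.

As a check, the Euler characteristic is 4 − 6 + 4 = 2, which agrees with 1 − 0 + 1 = 2.

Hence the Betti numbers are b_0 = 1, b_1 = 0, b_2 = 1.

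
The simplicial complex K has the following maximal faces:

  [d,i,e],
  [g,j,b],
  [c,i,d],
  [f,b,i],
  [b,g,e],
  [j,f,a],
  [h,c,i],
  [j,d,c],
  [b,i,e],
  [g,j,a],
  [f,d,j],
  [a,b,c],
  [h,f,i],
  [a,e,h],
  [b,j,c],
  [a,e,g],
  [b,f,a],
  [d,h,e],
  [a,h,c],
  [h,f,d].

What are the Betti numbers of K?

Order the vertices as a < b < c < d < e < f < g < h < i < j. Listing each simplex with vertices in this order, K has dimension 2 with simplices:

  0-simplices (10): a, b, c, d, e, f, g, h, i, j
  1-simplices (30): ab, ac, ae, af, ag, ah, aj, bc, be, bf, bg, bi, bj, cd, ch, ci, cj, de, df, dh, di, dj, eg, eh, ei, fh, fi, fj, gj, hi
  2-simplices (20): abc, abf, ach, aeg, aeh, afj, agj, bcj, beg, bei, bfi, bgj, cdi, cdj, chi, deh, dei, dfh, dfj, fhi

Hence C_0 ≅ Z^10, C_1 ≅ Z^30, C_2 ≅ Z^20.

The boundary map ∂_1: C_1 → C_0 sends each edge [p,q] (with p < q) to q − p. For instance
  ∂fi = i − f.
The 10×30 boundary matrix has rank 9 and Smith normal form diag(1,1,1,1,1,1,1,1,1).

∂_2: C_2 → C_1 maps a triangle to the signed sum of its edges. For instance
  ∂dei = ei − di + de,
  ∂dfj = fj − dj + df.
This gives a 30×20 integer matrix of rank 20; reducing to Smith normal form yields diagonal entries (1,1,1,1,1,1,1,1,1,1,1,1,1,1,1,1,1,1,1,2).

Computing H_k = (kernel of ∂_k) / (image of ∂_{k+1}):

  H_0: rank C_0 − rank ∂_1 = 10 − 9 = 1, and the invariant factors of ∂_1 are all 1, so H_0 ≅ Z.
  H_1: rank ker ∂_1 − rank ∂_2 = (30 − 9) − 20 = 1, and ∂_2 has invariant factor 2 > 1, so H_1 ≅ Z ⊕ Z/2.
  H_2: rank ker ∂_2 − rank ∂_3 = (20 − 20) − 0 = 0, and there is no ∂_3, so H_2 ≅ 0.

(K is a triangulation of the Klein bottle.)

Hence the Betti numbers are b_0 = 1, b_1 = 1, b_2 = 0.

b_0 = 1, b_1 = 1, b_2 = 0.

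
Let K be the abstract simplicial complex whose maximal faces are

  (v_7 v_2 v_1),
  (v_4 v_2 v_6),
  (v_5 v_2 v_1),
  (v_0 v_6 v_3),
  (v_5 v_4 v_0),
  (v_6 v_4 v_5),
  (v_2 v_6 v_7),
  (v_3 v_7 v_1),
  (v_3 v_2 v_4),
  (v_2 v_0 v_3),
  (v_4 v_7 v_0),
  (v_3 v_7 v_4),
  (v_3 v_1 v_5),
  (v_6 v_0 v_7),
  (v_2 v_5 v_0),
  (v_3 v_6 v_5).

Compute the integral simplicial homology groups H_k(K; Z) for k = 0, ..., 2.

H_0 = Z,  H_1 = Z^2,  H_2 = Z.

Order the vertices as v_0 < v_1 < v_2 < v_3 < v_4 < v_5 < v_6 < v_7. Listing each simplex with vertices in this order, K has dimension 2 with simplices:

  0-simplices (8): [v_0], [v_1], [v_2], [v_3], [v_4], [v_5], [v_6], [v_7]
  1-simplices (24): (24 of them)
  2-simplices (16): (16 of them)

giving chain groups C_0 ≅ Z^8, C_1 ≅ Z^24, C_2 ≅ Z^16.

Boundary ∂_1: C_1 → C_0 is given by ∂[p,q] = [q] − [p]. For instance
  ∂[v_3,v_5] = [v_5] − [v_3].
The resulting 8×24 matrix has rank 7, and its Smith normal form has invariant factors (1,1,1,1,1,1,1).

The boundary map ∂_2: C_2 → C_1 maps a triangle to the signed sum of its edges. For instance
  ∂[v_2,v_3,v_4] = [v_3,v_4] − [v_2,v_4] + [v_2,v_3],
  ∂[v_1,v_3,v_7] = [v_3,v_7] − [v_1,v_7] + [v_1,v_3].
The 24×16 boundary matrix has rank 15 and Smith normal form diag(1,1,1,1,1,1,1,1,1,1,1,1,1,1,1).

From H_k ≅ ker(∂_k) / im(∂_{k+1}) we obtain:

  H_0: rank C_0 − rank ∂_1 = 8 − 7 = 1, and the invariant factors of ∂_1 are all 1, so H_0 ≅ Z.
  H_1: rank ker ∂_1 − rank ∂_2 = (24 − 7) − 15 = 2, and the invariant factors of ∂_2 are all 1, so H_1 ≅ Z^2.
  H_2: rank ker ∂_2 − rank ∂_3 = (16 − 15) − 0 = 1, and there is no ∂_3, so H_2 ≅ Z.

(K is a triangulation of the torus T^2.)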